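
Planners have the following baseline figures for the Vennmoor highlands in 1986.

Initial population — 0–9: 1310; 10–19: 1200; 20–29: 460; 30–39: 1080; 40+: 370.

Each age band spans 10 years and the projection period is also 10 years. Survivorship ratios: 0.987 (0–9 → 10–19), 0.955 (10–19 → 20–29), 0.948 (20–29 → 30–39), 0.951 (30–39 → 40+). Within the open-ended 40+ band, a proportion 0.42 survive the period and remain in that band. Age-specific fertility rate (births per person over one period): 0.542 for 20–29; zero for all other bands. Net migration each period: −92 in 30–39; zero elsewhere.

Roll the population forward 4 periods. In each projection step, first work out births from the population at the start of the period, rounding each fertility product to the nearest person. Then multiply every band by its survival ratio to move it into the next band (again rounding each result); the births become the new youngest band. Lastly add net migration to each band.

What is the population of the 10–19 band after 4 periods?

660

Numbering the bands 1..5 from youngest to oldest:
[period 1]
Births: 460 × 0.542 = 249
Band 2: 1310 × 0.987 = 1293
Band 3: 1200 × 0.955 = 1146
Band 4: 460 × 0.948 = 436
Band 5: 1080 × 0.951 + 370 × 0.42 = 1027 + 155 = 1182
Net migration: Band 4 − 92 → 344
→ [249, 1293, 1146, 344, 1182]
[period 2]
Births: 1146 × 0.542 = 621
Band 2: 249 × 0.987 = 246
Band 3: 1293 × 0.955 = 1235
Band 4: 1146 × 0.948 = 1086
Band 5: 344 × 0.951 + 1182 × 0.42 = 327 + 496 = 823
Net migration: Band 4 − 92 → 994
→ [621, 246, 1235, 994, 823]
[period 3]
Births: 1235 × 0.542 = 669
Band 2: 621 × 0.987 = 613
Band 3: 246 × 0.955 = 235
Band 4: 1235 × 0.948 = 1171
Band 5: 994 × 0.951 + 823 × 0.42 = 945 + 346 = 1291
Net migration: Band 4 − 92 → 1079
→ [669, 613, 235, 1079, 1291]
[period 4]
Births: 235 × 0.542 = 127
Band 2: 669 × 0.987 = 660
Band 3: 613 × 0.955 = 585
Band 4: 235 × 0.948 = 223
Band 5: 1079 × 0.951 + 1291 × 0.42 = 1026 + 542 = 1568
Net migration: Band 4 − 92 → 131
→ [127, 660, 585, 131, 1568]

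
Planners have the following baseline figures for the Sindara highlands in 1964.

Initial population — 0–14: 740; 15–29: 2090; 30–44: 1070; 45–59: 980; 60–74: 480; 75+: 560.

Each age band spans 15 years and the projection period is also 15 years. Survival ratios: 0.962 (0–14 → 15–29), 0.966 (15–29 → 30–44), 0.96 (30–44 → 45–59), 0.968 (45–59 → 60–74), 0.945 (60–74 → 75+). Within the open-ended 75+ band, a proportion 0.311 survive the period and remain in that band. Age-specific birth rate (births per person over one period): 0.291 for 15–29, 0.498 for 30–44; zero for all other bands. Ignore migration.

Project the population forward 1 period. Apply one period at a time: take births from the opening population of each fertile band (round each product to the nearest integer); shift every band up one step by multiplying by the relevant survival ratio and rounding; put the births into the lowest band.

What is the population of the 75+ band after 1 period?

628

(Bands numbered youngest = 1 to oldest = 6.)
After projecting period 1:
Births: 2090 × 0.291 = 608, 1070 × 0.498 = 533 → total 1141
Band 2: 740 × 0.962 = 712
Band 3: 2090 × 0.966 = 2019
Band 4: 1070 × 0.96 = 1027
Band 5: 980 × 0.968 = 949
Band 6: 480 × 0.945 + 560 × 0.311 = 454 + 174 = 628
Population now: 0–14=1141, 15–29=712, 30–44=2019, 45–59=1027, 60–74=949, 75+=628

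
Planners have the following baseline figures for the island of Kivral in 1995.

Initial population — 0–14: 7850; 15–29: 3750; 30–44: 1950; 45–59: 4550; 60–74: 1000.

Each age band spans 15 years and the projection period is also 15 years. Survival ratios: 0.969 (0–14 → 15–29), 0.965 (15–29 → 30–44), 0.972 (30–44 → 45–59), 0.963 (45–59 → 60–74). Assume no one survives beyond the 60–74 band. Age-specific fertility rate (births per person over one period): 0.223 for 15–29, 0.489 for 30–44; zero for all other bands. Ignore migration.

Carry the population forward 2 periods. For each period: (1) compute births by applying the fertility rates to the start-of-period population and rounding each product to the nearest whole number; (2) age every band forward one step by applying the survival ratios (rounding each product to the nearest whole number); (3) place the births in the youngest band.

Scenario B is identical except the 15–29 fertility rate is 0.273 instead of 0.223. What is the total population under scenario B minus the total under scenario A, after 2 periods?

563

(Bands numbered youngest = 1 to oldest = 5.)
Period 1.
Births: 3750 * 0.223 = 836, 1950 * 0.489 = 954 — total 1790
Band 2: 7850 * 0.969 = 7607
Band 3: 3750 * 0.965 = 3619
Band 4: 1950 * 0.972 = 1895
Band 5: 4550 * 0.963 = 4382
→ [1790, 7607, 3619, 1895, 4382]
Period 2.
Births: 7607 * 0.223 = 1696, 3619 * 0.489 = 1770 — total 3466
Band 2: 1790 * 0.969 = 1735
Band 3: 7607 * 0.965 = 7341
Band 4: 3619 * 0.972 = 3518
Band 5: 1895 * 0.963 = 1825
→ [3466, 1735, 7341, 3518, 1825]
Scenario A total after 2 periods: 17885
Scenario B projection —
Period 1.
Births: 3750 * 0.273 = 1024, 1950 * 0.489 = 954 — total 1978
Band 2: 7850 * 0.969 = 7607
Band 3: 3750 * 0.965 = 3619
Band 4: 1950 * 0.972 = 1895
Band 5: 4550 * 0.963 = 4382
→ [1978, 7607, 3619, 1895, 4382]
Period 2.
Births: 7607 * 0.273 = 2077, 3619 * 0.489 = 1770 — total 3847
Band 2: 1978 * 0.969 = 1917
Band 3: 7607 * 0.965 = 7341
Band 4: 3619 * 0.972 = 3518
Band 5: 1895 * 0.963 = 1825
→ [3847, 1917, 7341, 3518, 1825]
Scenario B total after 2 periods: 18448
Difference B − A = 18448 − 17885 = 563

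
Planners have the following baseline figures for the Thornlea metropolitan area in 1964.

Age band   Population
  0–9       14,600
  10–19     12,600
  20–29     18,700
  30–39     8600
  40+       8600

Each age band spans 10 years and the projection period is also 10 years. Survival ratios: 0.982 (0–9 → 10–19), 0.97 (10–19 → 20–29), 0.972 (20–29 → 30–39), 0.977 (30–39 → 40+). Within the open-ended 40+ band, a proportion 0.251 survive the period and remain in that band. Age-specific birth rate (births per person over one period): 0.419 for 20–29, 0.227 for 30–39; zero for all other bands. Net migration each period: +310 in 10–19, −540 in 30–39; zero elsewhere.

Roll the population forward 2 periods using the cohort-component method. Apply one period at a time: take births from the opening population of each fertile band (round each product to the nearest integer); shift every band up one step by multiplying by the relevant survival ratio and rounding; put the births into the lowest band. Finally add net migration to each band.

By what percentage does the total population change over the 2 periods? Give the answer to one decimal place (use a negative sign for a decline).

2.2

After projecting period 1:
Births: 18700 × 0.419 = 7835 ; 8600 × 0.227 = 1952 → total 9787
10–19: 14600 × 0.982 = 14337
20–29: 12600 × 0.97 = 12222
30–39: 18700 × 0.972 = 18176
40+: 8600 × 0.977 + 8600 × 0.251 = 8402 + 2159 = 10561
Net migration: 10–19 + 310 → 14647; 30–39 − 540 → 17636
End of period: [9787, 14647, 12222, 17636, 10561]
After projecting period 2:
Births: 12222 × 0.419 = 5121 ; 17636 × 0.227 = 4003 → total 9124
10–19: 9787 × 0.982 = 9611
20–29: 14647 × 0.97 = 14208
30–39: 12222 × 0.972 = 11880
40+: 17636 × 0.977 + 10561 × 0.251 = 17230 + 2651 = 19881
Net migration: 10–19 + 310 → 9921; 30–39 − 540 → 11340
End of period: [9124, 9921, 14208, 11340, 19881]
Total: 63100 → 64474; change = 1374; percentage change = 2.2%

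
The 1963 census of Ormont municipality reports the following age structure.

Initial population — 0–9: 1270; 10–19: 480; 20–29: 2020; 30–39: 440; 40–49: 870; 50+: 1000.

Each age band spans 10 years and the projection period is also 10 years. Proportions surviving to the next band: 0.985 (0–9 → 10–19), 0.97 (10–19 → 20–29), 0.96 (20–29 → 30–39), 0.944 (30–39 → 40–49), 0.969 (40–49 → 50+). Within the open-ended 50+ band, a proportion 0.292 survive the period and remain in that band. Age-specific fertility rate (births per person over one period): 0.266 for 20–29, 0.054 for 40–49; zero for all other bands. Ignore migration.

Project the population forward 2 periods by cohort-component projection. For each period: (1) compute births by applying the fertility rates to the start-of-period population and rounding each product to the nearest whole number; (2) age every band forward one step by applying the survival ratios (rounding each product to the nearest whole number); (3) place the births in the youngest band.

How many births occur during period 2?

146

[period 1]
Births: 2020 * 0.266 = 537  |  870 * 0.054 = 47 → total 584
10–19: 1270 * 0.985 = 1251
20–29: 480 * 0.97 = 466
30–39: 2020 * 0.96 = 1939
40–49: 440 * 0.944 = 415
50+: 870 * 0.969 + 1000 * 0.292 = 843 + 292 = 1135
Population now: 0–9=584, 10–19=1251, 20–29=466, 30–39=1939, 40–49=415, 50+=1135
[period 2]
Births: 466 * 0.266 = 124  |  415 * 0.054 = 22 → total 146
10–19: 584 * 0.985 = 575
20–29: 1251 * 0.97 = 1213
30–39: 466 * 0.96 = 447
40–49: 1939 * 0.944 = 1830
50+: 415 * 0.969 + 1135 * 0.292 = 402 + 331 = 733
Population now: 0–9=146, 10–19=575, 20–29=1213, 30–39=447, 40–49=1830, 50+=733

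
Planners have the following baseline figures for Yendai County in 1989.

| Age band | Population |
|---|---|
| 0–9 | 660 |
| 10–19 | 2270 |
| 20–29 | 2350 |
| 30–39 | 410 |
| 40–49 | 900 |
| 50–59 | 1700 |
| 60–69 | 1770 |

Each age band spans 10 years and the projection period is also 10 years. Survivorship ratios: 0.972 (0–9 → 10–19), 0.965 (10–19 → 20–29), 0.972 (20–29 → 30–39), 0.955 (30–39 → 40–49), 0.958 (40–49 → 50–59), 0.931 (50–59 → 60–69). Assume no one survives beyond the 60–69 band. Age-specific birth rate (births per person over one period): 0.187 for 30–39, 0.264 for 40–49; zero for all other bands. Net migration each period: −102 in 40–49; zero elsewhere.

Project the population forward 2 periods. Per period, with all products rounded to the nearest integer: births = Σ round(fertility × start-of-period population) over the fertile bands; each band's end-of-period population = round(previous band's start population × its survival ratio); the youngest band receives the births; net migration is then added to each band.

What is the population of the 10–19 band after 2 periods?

Period 1:
Births: 410 * 0.187 = 77  |  900 * 0.264 = 238 — total 315
10–19: 660 * 0.972 = 642
20–29: 2270 * 0.965 = 2191
30–39: 2350 * 0.972 = 2284
40–49: 410 * 0.955 = 392
50–59: 900 * 0.958 = 862
60–69: 1700 * 0.931 = 1583
Net migration: 40–49 − 102 → 290
Giving 315 / 642 / 2191 / 2284 / 290 / 862 / 1583.
Period 2:
Births: 2284 * 0.187 = 427  |  290 * 0.264 = 77 — total 504
10–19: 315 * 0.972 = 306
20–29: 642 * 0.965 = 620
30–39: 2191 * 0.972 = 2130
40–49: 2284 * 0.955 = 2181
50–59: 290 * 0.958 = 278
60–69: 862 * 0.931 = 803
Net migration: 40–49 − 102 → 2079
Giving 504 / 306 / 620 / 2130 / 2079 / 278 / 803.

306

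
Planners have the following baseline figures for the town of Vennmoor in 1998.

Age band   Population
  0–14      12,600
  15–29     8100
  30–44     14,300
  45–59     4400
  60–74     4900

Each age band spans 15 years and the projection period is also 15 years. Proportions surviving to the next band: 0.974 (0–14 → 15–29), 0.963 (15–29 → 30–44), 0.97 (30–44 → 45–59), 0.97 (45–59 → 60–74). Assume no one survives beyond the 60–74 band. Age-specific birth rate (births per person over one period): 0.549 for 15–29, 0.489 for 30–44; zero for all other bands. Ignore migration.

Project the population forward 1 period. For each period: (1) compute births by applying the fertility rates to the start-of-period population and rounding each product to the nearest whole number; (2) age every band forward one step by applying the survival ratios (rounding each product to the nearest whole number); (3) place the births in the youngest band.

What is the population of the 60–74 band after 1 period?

After projecting period 1:
Births: 8100 × 0.549 = 4447 ; 14300 × 0.489 = 6993 → total 11440
15–29: 12600 × 0.974 = 12272
30–44: 8100 × 0.963 = 7800
45–59: 14300 × 0.97 = 13871
60–74: 4400 × 0.97 = 4268
Population now: 0–14=11440, 15–29=12272, 30–44=7800, 45–59=13871, 60–74=4268

4268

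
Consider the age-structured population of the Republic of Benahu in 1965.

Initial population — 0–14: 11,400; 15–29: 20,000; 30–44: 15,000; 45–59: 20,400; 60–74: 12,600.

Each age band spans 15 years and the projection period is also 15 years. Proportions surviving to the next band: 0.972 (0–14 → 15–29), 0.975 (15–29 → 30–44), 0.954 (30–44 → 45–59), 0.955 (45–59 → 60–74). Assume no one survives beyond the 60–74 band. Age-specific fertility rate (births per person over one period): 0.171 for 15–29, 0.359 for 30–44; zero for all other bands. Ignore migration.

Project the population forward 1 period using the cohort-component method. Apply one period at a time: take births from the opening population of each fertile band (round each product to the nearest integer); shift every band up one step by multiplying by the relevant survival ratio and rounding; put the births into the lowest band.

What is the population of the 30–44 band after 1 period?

19500

After projecting period 1:
Births: 20000 × 0.171 = 3420 ; 15000 × 0.359 = 5385 — total 8805
15–29: 11400 × 0.972 = 11081
30–44: 20000 × 0.975 = 19500
45–59: 15000 × 0.954 = 14310
60–74: 20400 × 0.955 = 19482
Giving 8805 / 11081 / 19500 / 14310 / 19482.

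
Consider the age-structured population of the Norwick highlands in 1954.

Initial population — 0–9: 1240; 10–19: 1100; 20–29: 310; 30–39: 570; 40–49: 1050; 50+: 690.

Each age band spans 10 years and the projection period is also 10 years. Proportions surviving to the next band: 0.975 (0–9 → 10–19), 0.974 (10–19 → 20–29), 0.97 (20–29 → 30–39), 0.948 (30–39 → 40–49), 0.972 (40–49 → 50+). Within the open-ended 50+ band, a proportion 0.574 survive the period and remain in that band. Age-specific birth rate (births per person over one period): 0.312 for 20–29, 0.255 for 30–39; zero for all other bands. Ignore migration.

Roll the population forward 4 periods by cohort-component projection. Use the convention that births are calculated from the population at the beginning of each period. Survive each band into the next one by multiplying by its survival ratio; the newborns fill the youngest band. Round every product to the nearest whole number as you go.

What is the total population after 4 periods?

4235

Period 1.
Births: 310 × 0.312 = 97  |  570 × 0.255 = 145 → total 242
10–19: 1240 × 0.975 = 1209
20–29: 1100 × 0.974 = 1071
30–39: 310 × 0.97 = 301
40–49: 570 × 0.948 = 540
50+: 1050 × 0.972 + 690 × 0.574 = 1021 + 396 = 1417
Giving 242 / 1209 / 1071 / 301 / 540 / 1417.
Period 2.
Births: 1071 × 0.312 = 334  |  301 × 0.255 = 77 → total 411
10–19: 242 × 0.975 = 236
20–29: 1209 × 0.974 = 1178
30–39: 1071 × 0.97 = 1039
40–49: 301 × 0.948 = 285
50+: 540 × 0.972 + 1417 × 0.574 = 525 + 813 = 1338
Giving 411 / 236 / 1178 / 1039 / 285 / 1338.
Period 3.
Births: 1178 × 0.312 = 368  |  1039 × 0.255 = 265 → total 633
10–19: 411 × 0.975 = 401
20–29: 236 × 0.974 = 230
30–39: 1178 × 0.97 = 1143
40–49: 1039 × 0.948 = 985
50+: 285 × 0.972 + 1338 × 0.574 = 277 + 768 = 1045
Giving 633 / 401 / 230 / 1143 / 985 / 1045.
Period 4.
Births: 230 × 0.312 = 72  |  1143 × 0.255 = 291 → total 363
10–19: 633 × 0.975 = 617
20–29: 401 × 0.974 = 391
30–39: 230 × 0.97 = 223
40–49: 1143 × 0.948 = 1084
50+: 985 × 0.972 + 1045 × 0.574 = 957 + 600 = 1557
Giving 363 / 617 / 391 / 223 / 1084 / 1557.
Total after period 4: 363 + 617 + 391 + 223 + 1084 + 1557 = 4235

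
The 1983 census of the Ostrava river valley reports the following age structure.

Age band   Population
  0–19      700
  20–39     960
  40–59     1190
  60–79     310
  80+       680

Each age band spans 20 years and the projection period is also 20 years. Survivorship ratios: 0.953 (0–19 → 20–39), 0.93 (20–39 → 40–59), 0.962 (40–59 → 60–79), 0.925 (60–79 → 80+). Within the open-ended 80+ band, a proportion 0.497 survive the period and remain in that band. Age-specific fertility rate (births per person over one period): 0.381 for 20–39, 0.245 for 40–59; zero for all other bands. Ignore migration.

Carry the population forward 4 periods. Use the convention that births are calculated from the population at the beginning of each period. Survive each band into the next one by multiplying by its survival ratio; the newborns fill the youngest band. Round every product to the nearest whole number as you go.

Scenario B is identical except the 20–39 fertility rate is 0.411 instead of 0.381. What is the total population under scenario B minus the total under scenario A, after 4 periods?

98

Call the groups 1 to 5, youngest first.
Period 1.
Births: 960 × 0.381 = 366, 1190 × 0.245 = 292 → 658
Group 2: 700 × 0.953 = 667
Group 3: 960 × 0.93 = 893
Group 4: 1190 × 0.962 = 1145
Group 5: 310 × 0.925 + 680 × 0.497 = 287 + 338 = 625
→ [658, 667, 893, 1145, 625]
Period 2.
Births: 667 × 0.381 = 254, 893 × 0.245 = 219 → 473
Group 2: 658 × 0.953 = 627
Group 3: 667 × 0.93 = 620
Group 4: 893 × 0.962 = 859
Group 5: 1145 × 0.925 + 625 × 0.497 = 1059 + 311 = 1370
→ [473, 627, 620, 859, 1370]
Period 3.
Births: 627 × 0.381 = 239, 620 × 0.245 = 152 → 391
Group 2: 473 × 0.953 = 451
Group 3: 627 × 0.93 = 583
Group 4: 620 × 0.962 = 596
Group 5: 859 × 0.925 + 1370 × 0.497 = 795 + 681 = 1476
→ [391, 451, 583, 596, 1476]
Period 4.
Births: 451 × 0.381 = 172, 583 × 0.245 = 143 → 315
Group 2: 391 × 0.953 = 373
Group 3: 451 × 0.93 = 419
Group 4: 583 × 0.962 = 561
Group 5: 596 × 0.925 + 1476 × 0.497 = 551 + 734 = 1285
→ [315, 373, 419, 561, 1285]
Scenario A total after 4 periods: 2953
Scenario B projection —
Period 1.
Births: 960 × 0.411 = 395, 1190 × 0.245 = 292 → 687
Group 2: 700 × 0.953 = 667
Group 3: 960 × 0.93 = 893
Group 4: 1190 × 0.962 = 1145
Group 5: 310 × 0.925 + 680 × 0.497 = 287 + 338 = 625
→ [687, 667, 893, 1145, 625]
Period 2.
Births: 667 × 0.411 = 274, 893 × 0.245 = 219 → 493
Group 2: 687 × 0.953 = 655
Group 3: 667 × 0.93 = 620
Group 4: 893 × 0.962 = 859
Group 5: 1145 × 0.925 + 625 × 0.497 = 1059 + 311 = 1370
→ [493, 655, 620, 859, 1370]
Period 3.
Births: 655 × 0.411 = 269, 620 × 0.245 = 152 → 421
Group 2: 493 × 0.953 = 470
Group 3: 655 × 0.93 = 609
Group 4: 620 × 0.962 = 596
Group 5: 859 × 0.925 + 1370 × 0.497 = 795 + 681 = 1476
→ [421, 470, 609, 596, 1476]
Period 4.
Births: 470 × 0.411 = 193, 609 × 0.245 = 149 → 342
Group 2: 421 × 0.953 = 401
Group 3: 470 × 0.93 = 437
Group 4: 609 × 0.962 = 586
Group 5: 596 × 0.925 + 1476 × 0.497 = 551 + 734 = 1285
→ [342, 401, 437, 586, 1285]
Scenario B total after 4 periods: 3051
Difference B − A = 3051 − 2953 = 98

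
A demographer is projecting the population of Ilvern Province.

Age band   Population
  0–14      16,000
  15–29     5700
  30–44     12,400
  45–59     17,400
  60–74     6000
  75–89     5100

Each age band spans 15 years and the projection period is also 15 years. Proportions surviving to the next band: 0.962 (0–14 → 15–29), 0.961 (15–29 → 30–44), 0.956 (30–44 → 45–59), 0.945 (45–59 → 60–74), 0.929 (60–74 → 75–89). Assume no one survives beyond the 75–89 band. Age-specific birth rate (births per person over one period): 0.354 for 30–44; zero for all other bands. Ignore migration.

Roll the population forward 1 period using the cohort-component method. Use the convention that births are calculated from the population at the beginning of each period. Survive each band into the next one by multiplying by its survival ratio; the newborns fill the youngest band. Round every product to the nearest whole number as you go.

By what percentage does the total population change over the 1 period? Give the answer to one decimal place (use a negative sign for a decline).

-5.5

— Period 1 —
Births: 12400 × 0.354 = 4390
15–29: 16000 × 0.962 = 15392
30–44: 5700 × 0.961 = 5478
45–59: 12400 × 0.956 = 11854
60–74: 17400 × 0.945 = 16443
75–89: 6000 × 0.929 = 5574
Population now: 0–14=4390, 15–29=15392, 30–44=5478, 45–59=11854, 60–74=16443, 75–89=5574
Total: 62600 → 59131; change = -3469; percentage change = -5.5%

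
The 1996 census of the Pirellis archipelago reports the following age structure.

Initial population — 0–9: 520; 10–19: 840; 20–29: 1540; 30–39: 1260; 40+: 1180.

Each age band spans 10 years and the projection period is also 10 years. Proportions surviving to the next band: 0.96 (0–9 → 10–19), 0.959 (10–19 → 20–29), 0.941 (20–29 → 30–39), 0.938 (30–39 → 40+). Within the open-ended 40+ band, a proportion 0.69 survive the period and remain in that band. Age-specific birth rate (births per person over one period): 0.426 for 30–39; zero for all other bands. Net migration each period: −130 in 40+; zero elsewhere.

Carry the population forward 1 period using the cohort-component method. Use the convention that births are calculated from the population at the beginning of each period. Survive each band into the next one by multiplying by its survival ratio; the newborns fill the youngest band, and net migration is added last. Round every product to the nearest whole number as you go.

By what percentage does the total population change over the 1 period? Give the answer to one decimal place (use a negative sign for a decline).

-3.4

— Period 1 —
Births: 1260 × 0.426 = 537
10–19: 520 × 0.96 = 499
20–29: 840 × 0.959 = 806
30–39: 1540 × 0.941 = 1449
40+: 1260 × 0.938 + 1180 × 0.69 = 1182 + 814 = 1996
Net migration: 40+ − 130 → 1866
→ [537, 499, 806, 1449, 1866]
Total: 5340 → 5157; change = -183; percentage change = -3.4%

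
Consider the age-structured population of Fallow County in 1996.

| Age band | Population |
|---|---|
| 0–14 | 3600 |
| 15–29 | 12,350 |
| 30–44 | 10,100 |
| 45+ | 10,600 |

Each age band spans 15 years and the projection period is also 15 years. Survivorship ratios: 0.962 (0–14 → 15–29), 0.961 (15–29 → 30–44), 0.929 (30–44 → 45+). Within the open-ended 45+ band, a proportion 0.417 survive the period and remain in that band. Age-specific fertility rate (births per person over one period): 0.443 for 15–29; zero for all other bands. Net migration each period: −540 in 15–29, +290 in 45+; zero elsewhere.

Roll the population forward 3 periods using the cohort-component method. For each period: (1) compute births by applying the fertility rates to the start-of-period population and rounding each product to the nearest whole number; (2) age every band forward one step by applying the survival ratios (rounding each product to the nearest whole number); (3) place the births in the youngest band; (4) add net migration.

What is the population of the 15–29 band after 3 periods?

706

Period 1.
Births: 12350 * 0.443 = 5471
15–29: 3600 * 0.962 = 3463
30–44: 12350 * 0.961 = 11868
45+: 10100 * 0.929 + 10600 * 0.417 = 9383 + 4420 = 13803
Net migration: 15–29 − 540 → 2923; 45+ + 290 → 14093
Giving 5471 / 2923 / 11868 / 14093.
Period 2.
Births: 2923 * 0.443 = 1295
15–29: 5471 * 0.962 = 5263
30–44: 2923 * 0.961 = 2809
45+: 11868 * 0.929 + 14093 * 0.417 = 11025 + 5877 = 16902
Net migration: 15–29 − 540 → 4723; 45+ + 290 → 17192
Giving 1295 / 4723 / 2809 / 17192.
Period 3.
Births: 4723 * 0.443 = 2092
15–29: 1295 * 0.962 = 1246
30–44: 4723 * 0.961 = 4539
45+: 2809 * 0.929 + 17192 * 0.417 = 2610 + 7169 = 9779
Net migration: 15–29 − 540 → 706; 45+ + 290 → 10069
Giving 2092 / 706 / 4539 / 10069.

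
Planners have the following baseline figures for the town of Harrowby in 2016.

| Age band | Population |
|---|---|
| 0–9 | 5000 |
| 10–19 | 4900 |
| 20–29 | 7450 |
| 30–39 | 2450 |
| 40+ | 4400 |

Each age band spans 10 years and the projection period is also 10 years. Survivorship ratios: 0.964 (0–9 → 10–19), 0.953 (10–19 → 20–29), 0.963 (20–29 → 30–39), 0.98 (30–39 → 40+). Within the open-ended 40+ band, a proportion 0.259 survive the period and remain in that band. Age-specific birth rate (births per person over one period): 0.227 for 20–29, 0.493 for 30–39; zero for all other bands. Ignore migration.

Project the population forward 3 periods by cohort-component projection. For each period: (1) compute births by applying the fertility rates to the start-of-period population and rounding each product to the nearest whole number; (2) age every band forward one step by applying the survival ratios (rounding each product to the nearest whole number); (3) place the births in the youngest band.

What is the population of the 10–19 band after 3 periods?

Numbering the groups 1..5 from youngest to oldest:
Period 1.
Births: 7450 * 0.227 = 1691, 2450 * 0.493 = 1208 → total 2899
Group 2: 5000 * 0.964 = 4820
Group 3: 4900 * 0.953 = 4670
Group 4: 7450 * 0.963 = 7174
Group 5: 2450 * 0.98 + 4400 * 0.259 = 2401 + 1140 = 3541
Population now: 0–9=2899, 10–19=4820, 20–29=4670, 30–39=7174, 40+=3541
Period 2.
Births: 4670 * 0.227 = 1060, 7174 * 0.493 = 3537 → total 4597
Group 2: 2899 * 0.964 = 2795
Group 3: 4820 * 0.953 = 4593
Group 4: 4670 * 0.963 = 4497
Group 5: 7174 * 0.98 + 3541 * 0.259 = 7031 + 917 = 7948
Population now: 0–9=4597, 10–19=2795, 20–29=4593, 30–39=4497, 40+=7948
Period 3.
Births: 4593 * 0.227 = 1043, 4497 * 0.493 = 2217 → total 3260
Group 2: 4597 * 0.964 = 4432
Group 3: 2795 * 0.953 = 2664
Group 4: 4593 * 0.963 = 4423
Group 5: 4497 * 0.98 + 7948 * 0.259 = 4407 + 2059 = 6466
Population now: 0–9=3260, 10–19=4432, 20–29=2664, 30–39=4423, 40+=6466

4432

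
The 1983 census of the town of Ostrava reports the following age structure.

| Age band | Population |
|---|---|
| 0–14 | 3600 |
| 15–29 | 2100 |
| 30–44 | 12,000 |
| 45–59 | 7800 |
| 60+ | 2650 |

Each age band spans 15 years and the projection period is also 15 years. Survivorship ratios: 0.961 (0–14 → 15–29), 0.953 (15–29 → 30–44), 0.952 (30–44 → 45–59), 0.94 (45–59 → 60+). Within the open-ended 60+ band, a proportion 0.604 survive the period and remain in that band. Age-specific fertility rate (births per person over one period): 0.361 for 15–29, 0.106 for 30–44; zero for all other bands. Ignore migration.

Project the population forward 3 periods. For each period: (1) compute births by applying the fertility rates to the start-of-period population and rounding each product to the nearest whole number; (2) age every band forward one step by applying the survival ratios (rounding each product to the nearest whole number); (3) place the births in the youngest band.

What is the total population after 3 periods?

After projecting period 1:
Births: 2100 * 0.361 = 758  |  12000 * 0.106 = 1272 ⇒ total 2030
15–29: 3600 * 0.961 = 3460
30–44: 2100 * 0.953 = 2001
45–59: 12000 * 0.952 = 11424
60+: 7800 * 0.94 + 2650 * 0.604 = 7332 + 1601 = 8933
→ [2030, 3460, 2001, 11424, 8933]
After projecting period 2:
Births: 3460 * 0.361 = 1249  |  2001 * 0.106 = 212 ⇒ total 1461
15–29: 2030 * 0.961 = 1951
30–44: 3460 * 0.953 = 3297
45–59: 2001 * 0.952 = 1905
60+: 11424 * 0.94 + 8933 * 0.604 = 10739 + 5396 = 16135
→ [1461, 1951, 3297, 1905, 16135]
After projecting period 3:
Births: 1951 * 0.361 = 704  |  3297 * 0.106 = 349 ⇒ total 1053
15–29: 1461 * 0.961 = 1404
30–44: 1951 * 0.953 = 1859
45–59: 3297 * 0.952 = 3139
60+: 1905 * 0.94 + 16135 * 0.604 = 1791 + 9746 = 11537
→ [1053, 1404, 1859, 3139, 11537]
Total after period 3: 1053 + 1404 + 1859 + 3139 + 11537 = 18992

18992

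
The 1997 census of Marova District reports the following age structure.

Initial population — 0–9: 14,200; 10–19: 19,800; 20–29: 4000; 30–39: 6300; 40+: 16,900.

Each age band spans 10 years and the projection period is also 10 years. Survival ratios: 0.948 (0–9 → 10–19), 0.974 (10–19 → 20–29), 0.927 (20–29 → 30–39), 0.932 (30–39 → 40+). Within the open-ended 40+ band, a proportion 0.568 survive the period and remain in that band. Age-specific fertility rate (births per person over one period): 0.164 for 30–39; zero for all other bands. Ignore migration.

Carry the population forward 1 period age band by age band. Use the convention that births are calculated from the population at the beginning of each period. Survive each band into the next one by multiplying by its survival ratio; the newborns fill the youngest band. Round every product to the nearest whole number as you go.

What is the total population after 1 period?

[period 1]
Births: 6300 * 0.164 = 1033
10–19: 14200 * 0.948 = 13462
20–29: 19800 * 0.974 = 19285
30–39: 4000 * 0.927 = 3708
40+: 6300 * 0.932 + 16900 * 0.568 = 5872 + 9599 = 15471
Giving 1033 / 13462 / 19285 / 3708 / 15471.
Total after period 1: 1033 + 13462 + 19285 + 3708 + 15471 = 52959

52959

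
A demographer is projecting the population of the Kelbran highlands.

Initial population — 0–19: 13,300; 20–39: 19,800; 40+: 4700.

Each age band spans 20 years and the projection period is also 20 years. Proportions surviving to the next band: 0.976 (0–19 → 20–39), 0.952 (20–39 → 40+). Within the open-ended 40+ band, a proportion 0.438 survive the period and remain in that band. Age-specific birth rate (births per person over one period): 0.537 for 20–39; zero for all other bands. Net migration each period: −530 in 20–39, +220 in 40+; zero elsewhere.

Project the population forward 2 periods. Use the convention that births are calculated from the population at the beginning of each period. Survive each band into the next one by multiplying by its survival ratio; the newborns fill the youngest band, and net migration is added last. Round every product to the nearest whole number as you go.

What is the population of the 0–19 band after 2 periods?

Let band 1 be 0–19 through band 3 = 40+.
[period 1]
Births: 19800 × 0.537 = 10633
Band 2: 13300 × 0.976 = 12981
Band 3: 19800 × 0.952 + 4700 × 0.438 = 18850 + 2059 = 20909
Net migration: Band 2 − 530 → 12451; Band 3 + 220 → 21129
→ [10633, 12451, 21129]
[period 2]
Births: 12451 × 0.537 = 6686
Band 2: 10633 × 0.976 = 10378
Band 3: 12451 × 0.952 + 21129 × 0.438 = 11853 + 9255 = 21108
Net migration: Band 2 − 530 → 9848; Band 3 + 220 → 21328
→ [6686, 9848, 21328]

6686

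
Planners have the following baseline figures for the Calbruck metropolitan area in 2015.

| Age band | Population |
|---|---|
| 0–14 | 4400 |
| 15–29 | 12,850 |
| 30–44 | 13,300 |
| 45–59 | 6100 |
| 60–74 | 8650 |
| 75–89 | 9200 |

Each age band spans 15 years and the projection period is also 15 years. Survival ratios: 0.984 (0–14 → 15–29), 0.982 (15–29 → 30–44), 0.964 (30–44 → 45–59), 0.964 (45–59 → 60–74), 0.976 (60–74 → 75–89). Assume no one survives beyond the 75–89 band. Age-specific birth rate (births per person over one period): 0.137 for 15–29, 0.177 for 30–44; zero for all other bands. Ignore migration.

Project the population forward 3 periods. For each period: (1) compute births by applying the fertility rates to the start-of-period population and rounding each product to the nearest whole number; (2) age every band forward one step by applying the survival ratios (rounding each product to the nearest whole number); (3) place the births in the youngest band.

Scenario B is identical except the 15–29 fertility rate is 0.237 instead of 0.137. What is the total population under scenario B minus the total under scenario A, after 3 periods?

2372

Let band 1 be 0–14 through band 6 = 75–89.
[period 1]
Births: 12850 * 0.137 = 1760, 13300 * 0.177 = 2354 → total 4114
Band 2: 4400 * 0.984 = 4330
Band 3: 12850 * 0.982 = 12619
Band 4: 13300 * 0.964 = 12821
Band 5: 6100 * 0.964 = 5880
Band 6: 8650 * 0.976 = 8442
Giving 4114 / 4330 / 12619 / 12821 / 5880 / 8442.
[period 2]
Births: 4330 * 0.137 = 593, 12619 * 0.177 = 2234 → total 2827
Band 2: 4114 * 0.984 = 4048
Band 3: 4330 * 0.982 = 4252
Band 4: 12619 * 0.964 = 12165
Band 5: 12821 * 0.964 = 12359
Band 6: 5880 * 0.976 = 5739
Giving 2827 / 4048 / 4252 / 12165 / 12359 / 5739.
[period 3]
Births: 4048 * 0.137 = 555, 4252 * 0.177 = 753 → total 1308
Band 2: 2827 * 0.984 = 2782
Band 3: 4048 * 0.982 = 3975
Band 4: 4252 * 0.964 = 4099
Band 5: 12165 * 0.964 = 11727
Band 6: 12359 * 0.976 = 12062
Giving 1308 / 2782 / 3975 / 4099 / 11727 / 12062.
Scenario A total after 3 periods: 35953
Scenario B projection —
[period 1]
Births: 12850 * 0.237 = 3045, 13300 * 0.177 = 2354 → total 5399
Band 2: 4400 * 0.984 = 4330
Band 3: 12850 * 0.982 = 12619
Band 4: 13300 * 0.964 = 12821
Band 5: 6100 * 0.964 = 5880
Band 6: 8650 * 0.976 = 8442
Giving 5399 / 4330 / 12619 / 12821 / 5880 / 8442.
[period 2]
Births: 4330 * 0.237 = 1026, 12619 * 0.177 = 2234 → total 3260
Band 2: 5399 * 0.984 = 5313
Band 3: 4330 * 0.982 = 4252
Band 4: 12619 * 0.964 = 12165
Band 5: 12821 * 0.964 = 12359
Band 6: 5880 * 0.976 = 5739
Giving 3260 / 5313 / 4252 / 12165 / 12359 / 5739.
[period 3]
Births: 5313 * 0.237 = 1259, 4252 * 0.177 = 753 → total 2012
Band 2: 3260 * 0.984 = 3208
Band 3: 5313 * 0.982 = 5217
Band 4: 4252 * 0.964 = 4099
Band 5: 12165 * 0.964 = 11727
Band 6: 12359 * 0.976 = 12062
Giving 2012 / 3208 / 5217 / 4099 / 11727 / 12062.
Scenario B total after 3 periods: 38325
Difference B − A = 38325 − 35953 = 2372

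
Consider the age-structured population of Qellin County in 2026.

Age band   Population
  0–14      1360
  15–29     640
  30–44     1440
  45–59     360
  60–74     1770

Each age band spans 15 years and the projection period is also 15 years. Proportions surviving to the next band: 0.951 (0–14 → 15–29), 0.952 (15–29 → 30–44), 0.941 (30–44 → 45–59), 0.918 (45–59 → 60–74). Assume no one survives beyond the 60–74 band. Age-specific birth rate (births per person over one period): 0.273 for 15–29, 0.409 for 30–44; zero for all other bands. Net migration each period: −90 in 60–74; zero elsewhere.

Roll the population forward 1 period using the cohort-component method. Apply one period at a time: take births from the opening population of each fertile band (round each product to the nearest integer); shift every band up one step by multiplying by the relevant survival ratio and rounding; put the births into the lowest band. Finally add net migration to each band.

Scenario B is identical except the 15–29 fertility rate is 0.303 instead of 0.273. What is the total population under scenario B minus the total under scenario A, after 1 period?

19

Period 1.
Births: 640 * 0.273 = 175 ; 1440 * 0.409 = 589 → 764
15–29: 1360 * 0.951 = 1293
30–44: 640 * 0.952 = 609
45–59: 1440 * 0.941 = 1355
60–74: 360 * 0.918 = 330
Net migration: 60–74 − 90 → 240
End of period: [764, 1293, 609, 1355, 240]
Scenario A total after 1 period: 4261
Scenario B projection —
Period 1.
Births: 640 * 0.303 = 194 ; 1440 * 0.409 = 589 → 783
15–29: 1360 * 0.951 = 1293
30–44: 640 * 0.952 = 609
45–59: 1440 * 0.941 = 1355
60–74: 360 * 0.918 = 330
Net migration: 60–74 − 90 → 240
End of period: [783, 1293, 609, 1355, 240]
Scenario B total after 1 period: 4280
Difference B − A = 4280 − 4261 = 19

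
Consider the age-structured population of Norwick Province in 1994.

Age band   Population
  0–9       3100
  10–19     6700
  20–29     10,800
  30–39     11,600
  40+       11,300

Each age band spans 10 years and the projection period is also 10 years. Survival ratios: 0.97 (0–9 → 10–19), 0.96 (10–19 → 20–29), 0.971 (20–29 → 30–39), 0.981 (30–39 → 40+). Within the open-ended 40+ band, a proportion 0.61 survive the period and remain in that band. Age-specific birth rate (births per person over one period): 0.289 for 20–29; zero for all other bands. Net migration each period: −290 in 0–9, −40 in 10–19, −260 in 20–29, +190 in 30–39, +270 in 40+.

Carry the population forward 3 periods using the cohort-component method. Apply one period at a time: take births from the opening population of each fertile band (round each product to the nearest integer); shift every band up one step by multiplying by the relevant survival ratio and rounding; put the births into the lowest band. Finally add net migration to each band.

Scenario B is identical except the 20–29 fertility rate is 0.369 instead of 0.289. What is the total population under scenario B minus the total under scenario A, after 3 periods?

1489

After projecting period 1:
Births: 10800 × 0.289 = 3121
10–19: 3100 × 0.97 = 3007
20–29: 6700 × 0.96 = 6432
30–39: 10800 × 0.971 = 10487
40+: 11600 × 0.981 + 11300 × 0.61 = 11380 + 6893 = 18273
Net migration: 0–9 − 290 → 2831; 10–19 − 40 → 2967; 20–29 − 260 → 6172; 30–39 + 190 → 10677; 40+ + 270 → 18543
→ [2831, 2967, 6172, 10677, 18543]
After projecting period 2:
Births: 6172 × 0.289 = 1784
10–19: 2831 × 0.97 = 2746
20–29: 2967 × 0.96 = 2848
30–39: 6172 × 0.971 = 5993
40+: 10677 × 0.981 + 18543 × 0.61 = 10474 + 11311 = 21785
Net migration: 0–9 − 290 → 1494; 10–19 − 40 → 2706; 20–29 − 260 → 2588; 30–39 + 190 → 6183; 40+ + 270 → 22055
→ [1494, 2706, 2588, 6183, 22055]
After projecting period 3:
Births: 2588 × 0.289 = 748
10–19: 1494 × 0.97 = 1449
20–29: 2706 × 0.96 = 2598
30–39: 2588 × 0.971 = 2513
40+: 6183 × 0.981 + 22055 × 0.61 = 6066 + 13454 = 19520
Net migration: 0–9 − 290 → 458; 10–19 − 40 → 1409; 20–29 − 260 → 2338; 30–39 + 190 → 2703; 40+ + 270 → 19790
→ [458, 1409, 2338, 2703, 19790]
Scenario A total after 3 periods: 26698
Scenario B projection —
After projecting period 1:
Births: 10800 × 0.369 = 3985
10–19: 3100 × 0.97 = 3007
20–29: 6700 × 0.96 = 6432
30–39: 10800 × 0.971 = 10487
40+: 11600 × 0.981 + 11300 × 0.61 = 11380 + 6893 = 18273
Net migration: 0–9 − 290 → 3695; 10–19 − 40 → 2967; 20–29 − 260 → 6172; 30–39 + 190 → 10677; 40+ + 270 → 18543
→ [3695, 2967, 6172, 10677, 18543]
After projecting period 2:
Births: 6172 × 0.369 = 2277
10–19: 3695 × 0.97 = 3584
20–29: 2967 × 0.96 = 2848
30–39: 6172 × 0.971 = 5993
40+: 10677 × 0.981 + 18543 × 0.61 = 10474 + 11311 = 21785
Net migration: 0–9 − 290 → 1987; 10–19 − 40 → 3544; 20–29 − 260 → 2588; 30–39 + 190 → 6183; 40+ + 270 → 22055
→ [1987, 3544, 2588, 6183, 22055]
After projecting period 3:
Births: 2588 × 0.369 = 955
10–19: 1987 × 0.97 = 1927
20–29: 3544 × 0.96 = 3402
30–39: 2588 × 0.971 = 2513
40+: 6183 × 0.981 + 22055 × 0.61 = 6066 + 13454 = 19520
Net migration: 0–9 − 290 → 665; 10–19 − 40 → 1887; 20–29 − 260 → 3142; 30–39 + 190 → 2703; 40+ + 270 → 19790
→ [665, 1887, 3142, 2703, 19790]
Scenario B total after 3 periods: 28187
Difference B − A = 28187 − 26698 = 1489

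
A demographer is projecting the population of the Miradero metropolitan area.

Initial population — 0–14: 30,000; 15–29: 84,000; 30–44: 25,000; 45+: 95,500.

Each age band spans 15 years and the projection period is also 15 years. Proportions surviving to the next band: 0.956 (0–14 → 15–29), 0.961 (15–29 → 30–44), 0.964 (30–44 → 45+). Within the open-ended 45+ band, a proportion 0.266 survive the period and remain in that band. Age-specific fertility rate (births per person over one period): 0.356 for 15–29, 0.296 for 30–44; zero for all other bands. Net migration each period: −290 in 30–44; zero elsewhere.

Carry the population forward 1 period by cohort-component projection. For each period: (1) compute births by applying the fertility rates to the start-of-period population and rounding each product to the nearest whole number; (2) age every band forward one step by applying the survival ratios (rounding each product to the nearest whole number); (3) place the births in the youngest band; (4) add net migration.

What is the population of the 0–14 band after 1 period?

— Period 1 —
Births: 84000 × 0.356 = 29904  |  25000 × 0.296 = 7400 — total 37304
15–29: 30000 × 0.956 = 28680
30–44: 84000 × 0.961 = 80724
45+: 25000 × 0.964 + 95500 × 0.266 = 24100 + 25403 = 49503
Net migration: 30–44 − 290 → 80434
End of period: [37304, 28680, 80434, 49503]

37304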